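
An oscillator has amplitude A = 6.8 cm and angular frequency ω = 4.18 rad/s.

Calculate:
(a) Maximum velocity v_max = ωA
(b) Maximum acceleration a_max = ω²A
v_max = ωA = 4.18×0.068 = 0.2842 m/s
a_max = ω²A = 4.18²×0.068 = 1.188 m/s²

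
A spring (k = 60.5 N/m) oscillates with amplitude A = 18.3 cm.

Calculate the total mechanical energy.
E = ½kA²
E = ½kA² = ½×60.5×(0.183)² = 1.013 J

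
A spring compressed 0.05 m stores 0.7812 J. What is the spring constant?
PE = ½kx² → k = 2PE/x² = 2×0.7812/0.05² = 625.0 N/m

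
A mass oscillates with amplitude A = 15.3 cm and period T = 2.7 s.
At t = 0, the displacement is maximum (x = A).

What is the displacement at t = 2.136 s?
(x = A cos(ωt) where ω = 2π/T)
ω = 2π/T = 2π/2.7 = 2.327 rad/s
x = A cos(ωt) = 15.3×cos(2.327×2.136) = 3.908 cm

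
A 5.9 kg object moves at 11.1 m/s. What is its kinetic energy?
KE = ½mv² = ½×5.9×11.1² = 363.4695 J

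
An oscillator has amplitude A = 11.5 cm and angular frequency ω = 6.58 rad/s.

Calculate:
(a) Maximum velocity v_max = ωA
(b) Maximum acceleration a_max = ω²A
v_max = ωA = 6.58×0.115 = 0.7567 m/s
a_max = ω²A = 6.58²×0.115 = 4.979 m/s²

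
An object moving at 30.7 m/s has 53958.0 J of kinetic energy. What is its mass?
KE = ½mv² → m = 2KE/v² = 2×53958.0/30.7² = 114.5 kg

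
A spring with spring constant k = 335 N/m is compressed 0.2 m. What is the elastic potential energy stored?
PE = ½kx² = ½×335×0.2² = 6.7 J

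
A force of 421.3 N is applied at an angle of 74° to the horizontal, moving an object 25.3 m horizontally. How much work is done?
W = Fd cosθ = 421.3×25.3×cos(74°) = 2938.0 J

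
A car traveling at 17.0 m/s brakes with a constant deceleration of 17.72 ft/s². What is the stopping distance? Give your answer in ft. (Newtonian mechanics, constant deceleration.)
d = v₀² / (2a) (with unit conversion) = 87.78 ft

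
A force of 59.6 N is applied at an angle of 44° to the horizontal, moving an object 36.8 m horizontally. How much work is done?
W = Fd cosθ = 59.6×36.8×cos(44°) = 1577.7 J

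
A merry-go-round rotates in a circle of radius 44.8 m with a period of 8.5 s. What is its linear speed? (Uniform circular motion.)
v = 2πr/T = 2π×44.8/8.5 = 33.12 m/s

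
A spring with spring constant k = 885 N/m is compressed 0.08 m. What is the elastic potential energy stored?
PE = ½kx² = ½×885×0.08² = 2.832 J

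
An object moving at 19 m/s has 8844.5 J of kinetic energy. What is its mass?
KE = ½mv² → m = 2KE/v² = 2×8844.5/19² = 49.0 kg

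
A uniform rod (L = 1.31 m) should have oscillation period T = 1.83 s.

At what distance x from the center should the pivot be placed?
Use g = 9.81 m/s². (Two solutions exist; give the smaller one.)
T = 2π√((L²/12 + x²)/(gx)). Let c = T²g/(4π²) = 0.8322.
x² − cx + L²/12 = 0 → x = (c − √(c² − L²/3))/2 = 0.2425 m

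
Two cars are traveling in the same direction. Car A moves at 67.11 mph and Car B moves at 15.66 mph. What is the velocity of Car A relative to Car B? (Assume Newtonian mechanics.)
v_rel = v_A - v_B = 67.11 - 15.66 = 51.45 mph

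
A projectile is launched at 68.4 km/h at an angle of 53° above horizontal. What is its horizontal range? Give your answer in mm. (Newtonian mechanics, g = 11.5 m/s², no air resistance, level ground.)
R = v₀² sin(2θ) / g (with unit conversion) = 30180.0 mm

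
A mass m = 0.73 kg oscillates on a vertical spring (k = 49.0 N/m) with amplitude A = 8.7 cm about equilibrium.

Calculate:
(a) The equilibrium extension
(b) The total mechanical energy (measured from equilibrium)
x_eq = mg/k = 0.73×9.81/49.0 = 0.1461 m = 14.61 cm
E = ½kA² = ½×49.0×(0.087)² = 0.1854 J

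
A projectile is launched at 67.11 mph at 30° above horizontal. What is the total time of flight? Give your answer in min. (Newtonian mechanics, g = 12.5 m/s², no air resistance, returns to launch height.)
T = 2v₀sin(θ)/g (with unit conversion) = 0.04 min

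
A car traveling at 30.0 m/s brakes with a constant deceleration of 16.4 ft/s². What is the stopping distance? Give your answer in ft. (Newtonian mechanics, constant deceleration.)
d = v₀² / (2a) (with unit conversion) = 295.4 ft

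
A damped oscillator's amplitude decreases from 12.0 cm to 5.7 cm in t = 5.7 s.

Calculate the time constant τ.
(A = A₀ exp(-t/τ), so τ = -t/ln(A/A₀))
A/A₀ = 5.7/12.0 = 0.475; ln(A/A₀) = -0.7444
τ = −t/ln(A/A₀) = −5.7/-0.7444 = 7.657 s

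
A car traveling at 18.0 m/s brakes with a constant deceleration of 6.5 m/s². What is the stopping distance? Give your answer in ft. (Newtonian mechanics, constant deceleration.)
d = v₀² / (2a) (with unit conversion) = 81.77 ft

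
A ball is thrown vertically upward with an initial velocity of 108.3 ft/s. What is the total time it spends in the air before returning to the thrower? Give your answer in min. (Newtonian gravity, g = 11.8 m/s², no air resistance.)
t_total = 2v₀/g (with unit conversion) = 0.09325 min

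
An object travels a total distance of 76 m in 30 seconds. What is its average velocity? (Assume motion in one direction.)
v_avg = Δd / Δt = 76 / 30 = 2.53 m/s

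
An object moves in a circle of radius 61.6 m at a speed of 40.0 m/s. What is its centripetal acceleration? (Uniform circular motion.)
a_c = v²/r = 40.0²/61.6 = 1600/61.6 = 25.97 m/s²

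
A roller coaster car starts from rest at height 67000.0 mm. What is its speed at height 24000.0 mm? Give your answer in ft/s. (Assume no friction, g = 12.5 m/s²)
mgh₁ = ½mv₂² + mgh₂ → v₂ = √(2g(h₁−h₂)) = √(2×12.5×(67−24)) = 32.79 m/s = 107.6 ft/s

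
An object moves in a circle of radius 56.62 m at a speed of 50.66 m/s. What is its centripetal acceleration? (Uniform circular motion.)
a_c = v²/r = 50.66²/56.62 = 2566.44/56.62 = 45.33 m/s²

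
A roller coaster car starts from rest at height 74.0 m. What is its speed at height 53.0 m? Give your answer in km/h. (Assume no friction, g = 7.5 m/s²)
mgh₁ = ½mv₂² + mgh₂ → v₂ = √(2g(h₁−h₂)) = √(2×7.5×(74−53)) = 17.75 m/s = 63.89 km/h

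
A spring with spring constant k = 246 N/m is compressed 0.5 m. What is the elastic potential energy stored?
PE = ½kx² = ½×246×0.5² = 30.75 J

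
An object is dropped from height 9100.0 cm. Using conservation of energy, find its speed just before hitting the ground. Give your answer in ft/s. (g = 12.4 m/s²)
mgh = ½mv² → v = √(2gh) = √(2×12.4×91) = 47.51 m/s = 155.9 ft/s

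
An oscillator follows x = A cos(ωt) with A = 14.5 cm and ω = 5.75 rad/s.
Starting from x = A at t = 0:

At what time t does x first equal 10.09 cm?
cos(ωt) = x/A = 10.09/14.5 = 0.6959
ωt = arccos(0.6959) = 0.8012 rad
t = 0.8012/5.75 = 0.1393 s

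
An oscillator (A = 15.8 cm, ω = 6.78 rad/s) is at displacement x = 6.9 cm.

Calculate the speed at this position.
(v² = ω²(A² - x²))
v = ω√(A² − x²) = 6.78×√(0.158² − 0.069²) = 0.9637 m/s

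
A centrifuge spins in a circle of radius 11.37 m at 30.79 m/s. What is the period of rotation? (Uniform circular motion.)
T = 2πr/v = 2π×11.37/30.79 = 2.32 s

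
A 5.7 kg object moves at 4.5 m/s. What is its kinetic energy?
KE = ½mv² = ½×5.7×4.5² = 57.7125 J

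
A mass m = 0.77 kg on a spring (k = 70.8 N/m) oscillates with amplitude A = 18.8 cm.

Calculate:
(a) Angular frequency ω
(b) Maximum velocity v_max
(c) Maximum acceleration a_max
ω = √(k/m) = √(70.8/0.77) = 9.589 rad/s
v_max = ωA = 9.589×0.188 = 1.803 m/s
a_max = ω²A = 9.589²×0.188 = 17.29 m/s²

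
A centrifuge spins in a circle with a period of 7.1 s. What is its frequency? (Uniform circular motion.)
f = 1/T = 1/7.1 = 0.1408 Hz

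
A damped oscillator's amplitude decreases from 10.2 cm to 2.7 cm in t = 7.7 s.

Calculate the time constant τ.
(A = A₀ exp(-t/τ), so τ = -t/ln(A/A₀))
A/A₀ = 2.7/10.2 = 0.2647; ln(A/A₀) = -1.329
τ = −t/ln(A/A₀) = −7.7/-1.329 = 5.793 s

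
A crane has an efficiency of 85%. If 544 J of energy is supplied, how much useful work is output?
W_out = η × W_in = 0.85 × 544 = 462.4 J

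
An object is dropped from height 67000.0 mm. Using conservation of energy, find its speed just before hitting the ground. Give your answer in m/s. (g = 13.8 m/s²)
mgh = ½mv² → v = √(2gh) = √(2×13.8×67) = 43 m/s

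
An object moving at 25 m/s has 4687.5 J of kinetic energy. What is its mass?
KE = ½mv² → m = 2KE/v² = 2×4687.5/25² = 15.0 kg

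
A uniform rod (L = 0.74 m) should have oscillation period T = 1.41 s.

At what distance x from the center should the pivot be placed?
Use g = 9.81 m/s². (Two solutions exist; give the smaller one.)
T = 2π√((L²/12 + x²)/(gx)). Let c = T²g/(4π²) = 0.494.
x² − cx + L²/12 = 0 → x = (c − √(c² − L²/3))/2 = 0.123 m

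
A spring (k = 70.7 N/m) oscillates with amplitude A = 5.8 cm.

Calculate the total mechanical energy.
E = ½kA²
E = ½kA² = ½×70.7×(0.058)² = 0.1189 J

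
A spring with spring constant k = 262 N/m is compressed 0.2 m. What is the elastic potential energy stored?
PE = ½kx² = ½×262×0.2² = 5.24 J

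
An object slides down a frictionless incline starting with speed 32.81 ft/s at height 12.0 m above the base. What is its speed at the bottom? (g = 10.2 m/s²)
½mv₀² + mgh = ½mv² → v = √(v₀² + 2gh) = √(10² + 2×10.2×12) = 18.57 m/s = 60.92 ft/s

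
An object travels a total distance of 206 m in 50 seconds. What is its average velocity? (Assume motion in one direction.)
v_avg = Δd / Δt = 206 / 50 = 4.12 m/s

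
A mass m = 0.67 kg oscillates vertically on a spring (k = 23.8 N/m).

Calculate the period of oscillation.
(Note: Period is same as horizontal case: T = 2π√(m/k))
T = 2π√(m/k) = 2π√(0.67/23.8) = 1.054 s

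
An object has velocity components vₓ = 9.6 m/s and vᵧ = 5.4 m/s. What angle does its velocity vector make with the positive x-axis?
θ = arctan(vᵧ/vₓ) = arctan(5.4/9.6) = 29.36°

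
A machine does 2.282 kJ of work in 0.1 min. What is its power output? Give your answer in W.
P = W/t = 2282 J / 6 s = 380.3 W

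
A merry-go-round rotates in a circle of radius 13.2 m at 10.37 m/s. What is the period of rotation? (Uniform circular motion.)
T = 2πr/v = 2π×13.2/10.37 = 8.0 s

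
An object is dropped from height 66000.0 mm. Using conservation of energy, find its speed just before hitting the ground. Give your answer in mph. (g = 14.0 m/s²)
mgh = ½mv² → v = √(2gh) = √(2×14.0×66) = 42.99 m/s = 96.16 mph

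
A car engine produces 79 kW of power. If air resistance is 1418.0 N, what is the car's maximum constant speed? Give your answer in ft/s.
P = Fv → v = P/F = 79000 W / 1418 N = 55.71 m/s = 182.8 ft/s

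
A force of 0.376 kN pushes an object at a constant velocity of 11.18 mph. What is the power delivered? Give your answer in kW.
P = Fv = 376 N × 4.998 m/s = 1879 W = 1.879 kW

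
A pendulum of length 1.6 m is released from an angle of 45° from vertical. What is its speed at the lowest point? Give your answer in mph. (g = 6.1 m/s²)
h = L(1 − cosθ) = 1.6×(1 − cos45°) = 0.4686 m
v = √(2gh) = √(2×6.1×0.4686) = 2.391 m/s = 5.349 mph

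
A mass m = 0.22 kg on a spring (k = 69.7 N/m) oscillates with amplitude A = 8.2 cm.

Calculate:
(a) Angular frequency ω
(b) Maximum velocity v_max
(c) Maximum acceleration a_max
ω = √(k/m) = √(69.7/0.22) = 17.8 rad/s
v_max = ωA = 17.8×0.082 = 1.46 m/s
a_max = ω²A = 17.8²×0.082 = 25.98 m/s²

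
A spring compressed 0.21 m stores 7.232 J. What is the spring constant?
PE = ½kx² → k = 2PE/x² = 2×7.232/0.21² = 328.0 N/m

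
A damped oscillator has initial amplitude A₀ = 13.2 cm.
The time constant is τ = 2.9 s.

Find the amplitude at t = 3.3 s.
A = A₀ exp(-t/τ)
A = A₀ exp(−t/τ) = 13.2×exp(−3.3/2.9) = 4.23 cm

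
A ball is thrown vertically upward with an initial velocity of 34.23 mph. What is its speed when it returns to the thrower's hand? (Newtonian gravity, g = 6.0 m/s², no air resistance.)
By conservation of energy, the ball returns at the same speed = 34.23 mph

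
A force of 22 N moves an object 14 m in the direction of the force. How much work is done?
W = Fd = 22×14 = 308.0 J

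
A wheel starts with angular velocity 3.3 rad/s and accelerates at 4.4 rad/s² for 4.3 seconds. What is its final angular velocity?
ω = ω₀ + αt = 3.3 + 4.4 × 4.3 = 22.22 rad/s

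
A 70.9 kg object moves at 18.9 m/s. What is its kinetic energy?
KE = ½mv² = ½×70.9×18.9² = 12663.09 J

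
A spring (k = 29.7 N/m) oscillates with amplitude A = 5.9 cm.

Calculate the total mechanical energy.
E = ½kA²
E = ½kA² = ½×29.7×(0.059)² = 0.05169 J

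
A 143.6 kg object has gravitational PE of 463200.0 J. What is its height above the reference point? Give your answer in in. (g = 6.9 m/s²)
PE = mgh → h = PE/(mg) = 4.632e+05 J / (143.6 kg × 6.9 m/s²) = 467.5 m = 18400.0 in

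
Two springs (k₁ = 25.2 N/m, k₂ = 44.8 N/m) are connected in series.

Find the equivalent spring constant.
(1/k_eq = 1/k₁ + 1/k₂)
1/k_eq = 1/25.2 + 1/44.8 = 0.062004; k_eq = 16.13 N/m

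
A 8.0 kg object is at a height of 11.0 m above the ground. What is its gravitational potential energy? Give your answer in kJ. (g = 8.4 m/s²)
PE = mgh = 8 kg × 8.4 m/s² × 11 m = 739.2 J = 0.7392 kJ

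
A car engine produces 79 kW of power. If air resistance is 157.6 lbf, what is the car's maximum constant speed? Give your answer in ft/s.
P = Fv → v = P/F = 79000 W / 701 N = 112.7 m/s = 369.7 ft/s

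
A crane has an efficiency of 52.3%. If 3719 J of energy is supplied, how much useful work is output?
W_out = η × W_in = 0.523 × 3719 = 1945.0 J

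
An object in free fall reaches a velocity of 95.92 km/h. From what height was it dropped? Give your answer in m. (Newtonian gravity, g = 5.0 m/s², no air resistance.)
h = v²/(2g) (with unit conversion) = 70.99 m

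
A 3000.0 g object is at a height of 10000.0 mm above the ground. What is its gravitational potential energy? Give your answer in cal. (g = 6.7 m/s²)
PE = mgh = 3 kg × 6.7 m/s² × 10 m = 201 J = 48.04 cal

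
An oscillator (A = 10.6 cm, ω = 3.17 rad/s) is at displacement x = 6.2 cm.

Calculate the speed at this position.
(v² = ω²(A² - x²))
v = ω√(A² − x²) = 3.17×√(0.106² − 0.062²) = 0.2725 m/s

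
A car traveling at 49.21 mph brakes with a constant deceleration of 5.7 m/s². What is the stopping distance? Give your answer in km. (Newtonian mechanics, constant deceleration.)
d = v₀² / (2a) (with unit conversion) = 0.04245 km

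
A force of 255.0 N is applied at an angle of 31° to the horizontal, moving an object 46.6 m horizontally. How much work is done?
W = Fd cosθ = 255.0×46.6×cos(31°) = 10186.0 J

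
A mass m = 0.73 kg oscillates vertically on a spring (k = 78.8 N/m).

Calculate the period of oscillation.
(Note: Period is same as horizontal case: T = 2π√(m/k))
T = 2π√(m/k) = 2π√(0.73/78.8) = 0.6048 s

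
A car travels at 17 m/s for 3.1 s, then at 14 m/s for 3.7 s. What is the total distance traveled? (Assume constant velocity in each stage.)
d₁ = v₁t₁ = 17 × 3.1 = 52.7 m
d₂ = v₂t₂ = 14 × 3.7 = 51.8 m
d_total = 52.7 + 51.8 = 104.5 m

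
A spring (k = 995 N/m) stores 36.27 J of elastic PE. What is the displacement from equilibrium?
PE = ½kx² → x = √(2PE/k) = √(2×36.27/995) = 0.27 m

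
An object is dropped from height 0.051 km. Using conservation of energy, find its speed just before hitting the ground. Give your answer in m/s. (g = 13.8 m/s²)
mgh = ½mv² → v = √(2gh) = √(2×13.8×51) = 37.52 m/s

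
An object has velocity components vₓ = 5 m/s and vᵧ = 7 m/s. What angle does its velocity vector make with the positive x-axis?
θ = arctan(vᵧ/vₓ) = arctan(7/5) = 54.46°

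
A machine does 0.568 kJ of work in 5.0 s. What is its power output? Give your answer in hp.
P = W/t = 568 J / 5 s = 113.6 W = 0.1523 hp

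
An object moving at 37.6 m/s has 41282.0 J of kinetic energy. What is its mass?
KE = ½mv² → m = 2KE/v² = 2×41282.0/37.6² = 58.4 kg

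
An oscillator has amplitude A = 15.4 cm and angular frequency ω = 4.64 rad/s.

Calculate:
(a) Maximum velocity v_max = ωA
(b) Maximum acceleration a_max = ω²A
v_max = ωA = 4.64×0.154 = 0.7146 m/s
a_max = ω²A = 4.64²×0.154 = 3.316 m/s²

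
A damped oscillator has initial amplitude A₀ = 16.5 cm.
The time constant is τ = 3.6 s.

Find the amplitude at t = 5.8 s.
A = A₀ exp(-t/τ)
A = A₀ exp(−t/τ) = 16.5×exp(−5.8/3.6) = 3.294 cm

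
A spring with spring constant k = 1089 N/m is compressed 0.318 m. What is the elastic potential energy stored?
PE = ½kx² = ½×1089×0.318² = 55.06 J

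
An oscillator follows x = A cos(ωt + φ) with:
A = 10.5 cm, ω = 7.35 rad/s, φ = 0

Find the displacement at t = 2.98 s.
x = A cos(ωt + φ) = 10.5×cos(7.35×2.98 + 0) = -10.46 cm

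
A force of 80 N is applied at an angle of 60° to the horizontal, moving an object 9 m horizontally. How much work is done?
W = Fd cosθ = 80×9×cos(60°) = 360.0 J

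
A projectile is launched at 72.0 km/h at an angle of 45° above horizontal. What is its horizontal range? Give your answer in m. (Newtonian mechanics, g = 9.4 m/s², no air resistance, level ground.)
R = v₀² sin(2θ) / g (with unit conversion) = 42.55 m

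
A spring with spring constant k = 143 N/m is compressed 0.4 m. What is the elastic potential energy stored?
PE = ½kx² = ½×143×0.4² = 11.44 J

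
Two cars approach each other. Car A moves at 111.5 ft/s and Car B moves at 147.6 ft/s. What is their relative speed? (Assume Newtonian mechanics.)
v_rel = v_A + v_B = 111.5 + 147.6 = 259.1 ft/s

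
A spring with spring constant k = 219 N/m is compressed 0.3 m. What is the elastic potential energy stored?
PE = ½kx² = ½×219×0.3² = 9.855 J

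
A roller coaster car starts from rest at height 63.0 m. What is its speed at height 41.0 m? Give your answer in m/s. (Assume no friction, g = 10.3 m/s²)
mgh₁ = ½mv₂² + mgh₂ → v₂ = √(2g(h₁−h₂)) = √(2×10.3×(63−41)) = 21.29 m/s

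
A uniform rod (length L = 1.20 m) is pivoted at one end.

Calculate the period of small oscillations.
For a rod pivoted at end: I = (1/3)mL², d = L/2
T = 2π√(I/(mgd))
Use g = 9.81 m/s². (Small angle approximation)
I/m = (1/3)L² = 0.48 m²; d = L/2 = 0.6 m
T = 2π√(I/(mgd)) = 2π√(0.48/(9.81×0.6)) = 1.794 s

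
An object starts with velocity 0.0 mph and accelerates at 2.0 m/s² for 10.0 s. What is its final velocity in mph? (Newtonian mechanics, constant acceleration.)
v = v₀ + at (with unit conversion) = 44.74 mph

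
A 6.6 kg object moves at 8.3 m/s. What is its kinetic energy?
KE = ½mv² = ½×6.6×8.3² = 227.337 J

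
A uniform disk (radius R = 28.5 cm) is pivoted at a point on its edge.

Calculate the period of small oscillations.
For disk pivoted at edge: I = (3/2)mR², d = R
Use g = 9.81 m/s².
I/m = (3/2)R² = 0.1218 m²; d = R = 0.285 m
T = 2π√((3/2)R²/(gR)) = 2π√(3R/(2g)) = 1.312 s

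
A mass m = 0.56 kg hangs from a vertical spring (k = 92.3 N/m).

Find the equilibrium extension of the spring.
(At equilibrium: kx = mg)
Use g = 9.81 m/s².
x_eq = mg/k = 0.56×9.81/92.3 = 0.05952 m = 5.952 cm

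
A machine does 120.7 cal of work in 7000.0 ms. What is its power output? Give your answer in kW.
P = W/t = 505 J / 7 s = 72.14 W = 0.07214 kW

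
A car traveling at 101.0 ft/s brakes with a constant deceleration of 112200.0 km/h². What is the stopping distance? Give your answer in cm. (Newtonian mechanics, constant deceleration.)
d = v₀² / (2a) (with unit conversion) = 5473.0 cm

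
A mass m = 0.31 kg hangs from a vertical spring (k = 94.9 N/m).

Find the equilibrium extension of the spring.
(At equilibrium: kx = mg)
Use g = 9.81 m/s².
x_eq = mg/k = 0.31×9.81/94.9 = 0.03205 m = 3.205 cm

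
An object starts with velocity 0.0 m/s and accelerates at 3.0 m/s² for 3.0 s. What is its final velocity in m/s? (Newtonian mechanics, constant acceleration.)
v = v₀ + at = 9.0 m/s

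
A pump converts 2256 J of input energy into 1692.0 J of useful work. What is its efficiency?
η = W_out/W_in = 1692.0/2256 = 0.75 = 75.0%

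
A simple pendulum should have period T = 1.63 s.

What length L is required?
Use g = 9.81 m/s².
T = 2π√(L/g) → L = g(T/2π)² = 9.81×(1.63/2π)² = 0.6602 m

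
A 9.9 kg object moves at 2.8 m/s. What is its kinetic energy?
KE = ½mv² = ½×9.9×2.8² = 38.808 J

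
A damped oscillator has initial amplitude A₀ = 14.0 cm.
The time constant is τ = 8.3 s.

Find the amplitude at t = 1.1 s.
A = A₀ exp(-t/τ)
A = A₀ exp(−t/τ) = 14.0×exp(−1.1/8.3) = 12.26 cm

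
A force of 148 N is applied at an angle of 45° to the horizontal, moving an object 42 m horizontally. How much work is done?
W = Fd cosθ = 148×42×cos(45°) = 4395.4 J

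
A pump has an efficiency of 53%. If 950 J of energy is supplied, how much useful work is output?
W_out = η × W_in = 0.53 × 950 = 503.5 J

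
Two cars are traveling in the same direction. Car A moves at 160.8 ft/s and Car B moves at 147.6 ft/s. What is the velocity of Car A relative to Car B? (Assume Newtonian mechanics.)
v_rel = v_A - v_B = 160.8 - 147.6 = 13.2 ft/s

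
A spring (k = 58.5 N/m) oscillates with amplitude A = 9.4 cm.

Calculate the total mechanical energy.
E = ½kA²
E = ½kA² = ½×58.5×(0.094)² = 0.2585 J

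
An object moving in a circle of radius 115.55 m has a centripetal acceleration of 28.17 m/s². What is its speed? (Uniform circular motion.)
v = √(a_c × r) = √(28.17 × 115.55) = 57.05 m/s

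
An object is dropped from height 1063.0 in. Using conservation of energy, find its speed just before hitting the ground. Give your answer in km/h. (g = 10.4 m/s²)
mgh = ½mv² → v = √(2gh) = √(2×10.4×27) = 23.7 m/s = 85.31 km/h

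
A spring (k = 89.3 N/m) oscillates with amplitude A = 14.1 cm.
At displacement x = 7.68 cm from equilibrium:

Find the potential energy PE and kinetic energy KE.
E_total = ½kA² = ½×89.3×(0.141)² = 0.8877 J
PE = ½kx² = ½×89.3×(0.0768)² = 0.2634 J
KE = E_total − PE = 0.6243 J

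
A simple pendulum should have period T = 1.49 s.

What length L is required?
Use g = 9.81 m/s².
T = 2π√(L/g) → L = g(T/2π)² = 9.81×(1.49/2π)² = 0.5517 m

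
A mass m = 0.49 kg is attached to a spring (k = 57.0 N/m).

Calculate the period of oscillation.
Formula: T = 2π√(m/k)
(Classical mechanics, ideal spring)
T = 2π√(m/k) = 2π√(0.49/57.0) = 0.5826 s; f = 1/T = 1.717 Hz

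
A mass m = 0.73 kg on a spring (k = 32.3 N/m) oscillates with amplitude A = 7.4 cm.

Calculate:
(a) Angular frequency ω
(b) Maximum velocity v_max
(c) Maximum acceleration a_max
ω = √(k/m) = √(32.3/0.73) = 6.652 rad/s
v_max = ωA = 6.652×0.074 = 0.4922 m/s
a_max = ω²A = 6.652²×0.074 = 3.274 m/s²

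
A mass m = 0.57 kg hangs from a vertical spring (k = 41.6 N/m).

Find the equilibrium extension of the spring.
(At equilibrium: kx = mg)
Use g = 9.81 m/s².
x_eq = mg/k = 0.57×9.81/41.6 = 0.1344 m = 13.44 cm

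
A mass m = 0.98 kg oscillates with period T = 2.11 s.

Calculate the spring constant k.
T = 2π√(m/k) → k = m(2π/T)² = 0.98×(2π/2.11)² = 8.69 N/m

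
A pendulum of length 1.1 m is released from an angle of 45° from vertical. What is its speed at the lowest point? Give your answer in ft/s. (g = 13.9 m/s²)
h = L(1 − cosθ) = 1.1×(1 − cos45°) = 0.3222 m
v = √(2gh) = √(2×13.9×0.3222) = 2.993 m/s = 9.819 ft/s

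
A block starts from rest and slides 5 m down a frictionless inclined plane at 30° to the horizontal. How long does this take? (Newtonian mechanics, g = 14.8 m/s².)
a = g sin(θ) = 14.8 × sin(30°) = 7.4 m/s²
t = √(2d/a) = √(2 × 5 / 7.4) = 1.16 s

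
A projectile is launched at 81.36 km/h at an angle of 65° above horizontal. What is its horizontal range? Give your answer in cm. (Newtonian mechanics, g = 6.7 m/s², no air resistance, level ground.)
R = v₀² sin(2θ) / g (with unit conversion) = 5840.0 cm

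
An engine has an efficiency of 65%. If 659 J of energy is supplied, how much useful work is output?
W_out = η × W_in = 0.65 × 659 = 428.35 J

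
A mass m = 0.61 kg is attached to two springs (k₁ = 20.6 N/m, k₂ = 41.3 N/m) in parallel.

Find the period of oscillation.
k_eq = k₁+k₂ = 61.9 N/m
T = 2π√(m/k_eq) = 2π√(0.61/61.9) = 0.6237 s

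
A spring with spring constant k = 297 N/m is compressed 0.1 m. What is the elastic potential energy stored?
PE = ½kx² = ½×297×0.1² = 1.485 J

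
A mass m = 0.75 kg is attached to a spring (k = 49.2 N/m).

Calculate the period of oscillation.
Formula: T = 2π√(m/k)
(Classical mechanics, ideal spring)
T = 2π√(m/k) = 2π√(0.75/49.2) = 0.7758 s; f = 1/T = 1.289 Hz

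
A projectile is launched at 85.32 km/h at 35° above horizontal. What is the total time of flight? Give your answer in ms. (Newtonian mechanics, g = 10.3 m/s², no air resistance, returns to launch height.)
T = 2v₀sin(θ)/g (with unit conversion) = 2640.0 ms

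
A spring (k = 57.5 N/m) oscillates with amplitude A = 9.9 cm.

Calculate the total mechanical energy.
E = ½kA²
E = ½kA² = ½×57.5×(0.099)² = 0.2818 J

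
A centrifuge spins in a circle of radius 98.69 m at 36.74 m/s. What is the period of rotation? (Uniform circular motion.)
T = 2πr/v = 2π×98.69/36.74 = 16.88 s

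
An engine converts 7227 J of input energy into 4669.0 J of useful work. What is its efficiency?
η = W_out/W_in = 4669.0/7227 = 0.646 = 64.6%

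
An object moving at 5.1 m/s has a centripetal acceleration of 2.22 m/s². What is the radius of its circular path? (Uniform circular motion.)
r = v²/a_c = 5.1²/2.22 = 11.72 m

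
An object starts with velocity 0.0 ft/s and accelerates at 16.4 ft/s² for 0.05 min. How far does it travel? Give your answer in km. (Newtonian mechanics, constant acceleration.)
d = v₀t + ½at² (with unit conversion) = 0.02249 km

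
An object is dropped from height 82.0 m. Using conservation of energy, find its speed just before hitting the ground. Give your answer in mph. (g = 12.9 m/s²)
mgh = ½mv² → v = √(2gh) = √(2×12.9×82) = 46 m/s = 102.9 mph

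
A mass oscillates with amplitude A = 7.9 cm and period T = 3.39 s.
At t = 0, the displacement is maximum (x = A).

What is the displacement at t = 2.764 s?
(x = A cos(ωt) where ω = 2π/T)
ω = 2π/T = 2π/3.39 = 1.853 rad/s
x = A cos(ωt) = 7.9×cos(1.853×2.764) = 3.153 cm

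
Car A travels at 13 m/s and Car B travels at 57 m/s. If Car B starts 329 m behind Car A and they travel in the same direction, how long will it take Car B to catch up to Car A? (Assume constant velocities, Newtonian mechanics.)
Relative speed: v_rel = 57 - 13 = 44 m/s
Time to catch: t = d₀/v_rel = 329/44 = 7.48 s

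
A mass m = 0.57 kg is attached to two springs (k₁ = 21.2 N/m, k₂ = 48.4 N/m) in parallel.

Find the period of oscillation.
k_eq = k₁+k₂ = 69.6 N/m
T = 2π√(m/k_eq) = 2π√(0.57/69.6) = 0.5686 s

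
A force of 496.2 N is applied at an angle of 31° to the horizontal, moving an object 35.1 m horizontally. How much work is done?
W = Fd cosθ = 496.2×35.1×cos(31°) = 14929.0 J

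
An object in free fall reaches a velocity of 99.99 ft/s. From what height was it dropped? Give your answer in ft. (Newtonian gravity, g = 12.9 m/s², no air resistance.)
h = v²/(2g) (with unit conversion) = 118.1 ft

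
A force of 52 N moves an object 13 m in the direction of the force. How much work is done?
W = Fd = 52×13 = 676.0 J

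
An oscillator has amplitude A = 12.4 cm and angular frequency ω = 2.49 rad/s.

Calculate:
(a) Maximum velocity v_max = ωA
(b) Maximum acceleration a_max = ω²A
v_max = ωA = 2.49×0.124 = 0.3088 m/s
a_max = ω²A = 2.49²×0.124 = 0.7688 m/s²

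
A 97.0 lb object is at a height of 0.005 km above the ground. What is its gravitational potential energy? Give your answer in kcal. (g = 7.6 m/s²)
PE = mgh = 44 kg × 7.6 m/s² × 5 m = 1672 J = 0.3996 kcal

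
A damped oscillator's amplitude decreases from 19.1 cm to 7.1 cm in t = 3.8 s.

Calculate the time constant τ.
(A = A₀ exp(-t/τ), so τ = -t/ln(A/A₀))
A/A₀ = 7.1/19.1 = 0.3717; ln(A/A₀) = -0.9896
τ = −t/ln(A/A₀) = −3.8/-0.9896 = 3.84 s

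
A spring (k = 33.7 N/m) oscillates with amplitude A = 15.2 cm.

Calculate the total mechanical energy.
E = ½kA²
E = ½kA² = ½×33.7×(0.152)² = 0.3893 J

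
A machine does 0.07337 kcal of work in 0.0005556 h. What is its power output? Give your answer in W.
P = W/t = 307 J / 2 s = 153.5 W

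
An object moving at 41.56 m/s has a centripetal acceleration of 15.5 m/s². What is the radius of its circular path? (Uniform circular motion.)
r = v²/a_c = 41.56²/15.5 = 111.43 m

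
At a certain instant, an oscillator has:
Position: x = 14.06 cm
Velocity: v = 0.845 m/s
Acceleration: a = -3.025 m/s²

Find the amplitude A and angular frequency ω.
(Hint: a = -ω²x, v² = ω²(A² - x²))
a = −ω²x → ω = √(|a|/x) = √(3.025/0.1406) = 4.638 rad/s
v² = ω²(A² − x²) → A = √(x² + v²/ω²) = √(0.1406² + 0.845²/4.638²) = 0.2301 m = 23.01 cm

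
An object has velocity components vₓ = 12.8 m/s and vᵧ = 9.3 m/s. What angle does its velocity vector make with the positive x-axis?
θ = arctan(vᵧ/vₓ) = arctan(9.3/12.8) = 36.0°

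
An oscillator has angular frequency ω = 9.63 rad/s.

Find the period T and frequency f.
T = 2π/ω = 2π/9.63 = 0.6525 s; f = ω/2π = 1.533 Hz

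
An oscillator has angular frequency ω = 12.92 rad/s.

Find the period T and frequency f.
T = 2π/ω = 2π/12.92 = 0.4863 s; f = ω/2π = 2.056 Hz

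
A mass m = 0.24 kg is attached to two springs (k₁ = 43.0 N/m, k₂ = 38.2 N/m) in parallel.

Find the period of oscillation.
k_eq = k₁+k₂ = 81.2 N/m
T = 2π√(m/k_eq) = 2π√(0.24/81.2) = 0.3416 s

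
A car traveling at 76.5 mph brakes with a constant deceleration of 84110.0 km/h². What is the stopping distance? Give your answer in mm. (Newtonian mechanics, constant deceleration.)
d = v₀² / (2a) (with unit conversion) = 90100.0 mm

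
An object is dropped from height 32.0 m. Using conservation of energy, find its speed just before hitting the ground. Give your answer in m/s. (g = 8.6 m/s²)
mgh = ½mv² → v = √(2gh) = √(2×8.6×32) = 23.46 m/s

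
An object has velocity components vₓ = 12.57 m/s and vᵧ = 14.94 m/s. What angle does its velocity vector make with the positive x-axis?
θ = arctan(vᵧ/vₓ) = arctan(14.94/12.57) = 49.92°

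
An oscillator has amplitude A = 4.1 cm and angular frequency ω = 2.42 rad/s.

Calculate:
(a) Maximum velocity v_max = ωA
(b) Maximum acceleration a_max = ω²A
v_max = ωA = 2.42×0.041 = 0.09922 m/s
a_max = ω²A = 2.42²×0.041 = 0.2401 m/s²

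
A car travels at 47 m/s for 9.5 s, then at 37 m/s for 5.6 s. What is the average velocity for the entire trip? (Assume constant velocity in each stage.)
d₁ = v₁t₁ = 47 × 9.5 = 446.5 m
d₂ = v₂t₂ = 37 × 5.6 = 207.2 m
d_total = 653.7 m, t_total = 15.1 s
v_avg = d_total/t_total = 653.7/15.1 = 43.29 m/s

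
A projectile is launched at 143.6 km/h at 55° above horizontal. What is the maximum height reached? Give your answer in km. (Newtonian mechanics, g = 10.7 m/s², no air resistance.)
H = v₀²sin²(θ)/(2g) (with unit conversion) = 0.04989 km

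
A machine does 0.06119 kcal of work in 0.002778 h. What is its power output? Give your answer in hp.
P = W/t = 256 J / 10 s = 25.6 W = 0.03433 hp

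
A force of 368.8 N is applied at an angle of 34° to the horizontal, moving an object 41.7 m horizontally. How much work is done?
W = Fd cosθ = 368.8×41.7×cos(34°) = 12750.0 J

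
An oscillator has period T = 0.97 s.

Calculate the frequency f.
f = 1/T = 1/0.97 = 1.031 Hz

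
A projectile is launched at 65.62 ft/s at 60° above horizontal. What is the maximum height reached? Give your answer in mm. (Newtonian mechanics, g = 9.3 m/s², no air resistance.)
H = v₀²sin²(θ)/(2g) (with unit conversion) = 16130.0 mm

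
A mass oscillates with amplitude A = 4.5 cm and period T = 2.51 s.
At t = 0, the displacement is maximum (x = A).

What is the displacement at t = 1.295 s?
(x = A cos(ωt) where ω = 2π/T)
ω = 2π/T = 2π/2.51 = 2.503 rad/s
x = A cos(ωt) = 4.5×cos(2.503×1.295) = -4.477 cm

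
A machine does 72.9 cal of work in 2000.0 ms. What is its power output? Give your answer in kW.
P = W/t = 305 J / 2 s = 152.5 W = 0.1525 kW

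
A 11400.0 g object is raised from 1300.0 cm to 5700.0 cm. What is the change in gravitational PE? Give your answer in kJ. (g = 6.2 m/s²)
ΔPE = mg(h₂ − h₁) = 11.4 kg × 6.2 m/s² × (57 − 13) m = 3110 J = 3.11 kJ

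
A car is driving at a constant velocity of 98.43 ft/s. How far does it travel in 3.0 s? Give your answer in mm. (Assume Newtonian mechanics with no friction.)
d = vt (with unit conversion) = 90000.0 mm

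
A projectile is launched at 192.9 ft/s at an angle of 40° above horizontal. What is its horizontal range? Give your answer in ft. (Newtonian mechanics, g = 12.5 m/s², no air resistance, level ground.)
R = v₀² sin(2θ) / g (with unit conversion) = 893.6 ft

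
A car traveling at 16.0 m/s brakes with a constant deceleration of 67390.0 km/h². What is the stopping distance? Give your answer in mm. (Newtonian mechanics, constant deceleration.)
d = v₀² / (2a) (with unit conversion) = 24620.0 mm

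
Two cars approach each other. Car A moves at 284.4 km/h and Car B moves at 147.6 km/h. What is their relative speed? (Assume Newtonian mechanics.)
v_rel = v_A + v_B = 284.4 + 147.6 = 432.0 km/h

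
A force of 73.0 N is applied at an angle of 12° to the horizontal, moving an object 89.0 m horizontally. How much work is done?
W = Fd cosθ = 73.0×89.0×cos(12°) = 6355.0 J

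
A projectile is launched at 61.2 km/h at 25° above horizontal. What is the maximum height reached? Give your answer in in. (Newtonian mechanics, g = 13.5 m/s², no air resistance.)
H = v₀²sin²(θ)/(2g) (with unit conversion) = 75.27 in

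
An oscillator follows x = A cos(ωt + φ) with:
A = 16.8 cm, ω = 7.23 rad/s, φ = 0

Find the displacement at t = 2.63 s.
x = A cos(ωt + φ) = 16.8×cos(7.23×2.63 + 0) = 16.57 cm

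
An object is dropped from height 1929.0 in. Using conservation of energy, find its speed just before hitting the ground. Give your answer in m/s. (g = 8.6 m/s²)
mgh = ½mv² → v = √(2gh) = √(2×8.6×49) = 29.03 m/s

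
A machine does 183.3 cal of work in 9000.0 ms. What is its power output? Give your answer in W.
P = W/t = 766.9 J / 9 s = 85.21 W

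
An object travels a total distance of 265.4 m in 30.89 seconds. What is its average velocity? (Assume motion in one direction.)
v_avg = Δd / Δt = 265.4 / 30.89 = 8.59 m/s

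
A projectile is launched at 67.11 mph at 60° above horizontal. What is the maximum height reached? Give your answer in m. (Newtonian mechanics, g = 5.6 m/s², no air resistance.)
H = v₀²sin²(θ)/(2g) (with unit conversion) = 60.27 m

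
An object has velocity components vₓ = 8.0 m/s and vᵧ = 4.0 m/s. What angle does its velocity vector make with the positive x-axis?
θ = arctan(vᵧ/vₓ) = arctan(4.0/8.0) = 26.57°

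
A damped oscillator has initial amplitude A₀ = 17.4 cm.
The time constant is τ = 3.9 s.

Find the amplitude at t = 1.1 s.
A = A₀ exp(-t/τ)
A = A₀ exp(−t/τ) = 17.4×exp(−1.1/3.9) = 13.12 cm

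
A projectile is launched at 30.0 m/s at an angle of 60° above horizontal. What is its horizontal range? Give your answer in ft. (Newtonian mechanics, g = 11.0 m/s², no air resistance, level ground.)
R = v₀² sin(2θ) / g (with unit conversion) = 232.5 ft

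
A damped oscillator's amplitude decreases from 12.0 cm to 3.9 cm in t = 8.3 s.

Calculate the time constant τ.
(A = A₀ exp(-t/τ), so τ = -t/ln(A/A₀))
A/A₀ = 3.9/12.0 = 0.325; ln(A/A₀) = -1.124
τ = −t/ln(A/A₀) = −8.3/-1.124 = 7.385 s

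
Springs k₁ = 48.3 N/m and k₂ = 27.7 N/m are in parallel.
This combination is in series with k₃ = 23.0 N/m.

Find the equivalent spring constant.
k₁₂ = k₁ + k₂ = 76 N/m (parallel)
1/k_eq = 1/k₁₂ + 1/k₃ → k_eq = 17.66 N/m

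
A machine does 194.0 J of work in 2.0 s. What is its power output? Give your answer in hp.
P = W/t = 194 J / 2 s = 97 W = 0.1301 hp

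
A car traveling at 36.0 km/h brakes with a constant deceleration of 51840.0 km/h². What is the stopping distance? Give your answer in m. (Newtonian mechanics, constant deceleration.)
d = v₀² / (2a) (with unit conversion) = 12.5 m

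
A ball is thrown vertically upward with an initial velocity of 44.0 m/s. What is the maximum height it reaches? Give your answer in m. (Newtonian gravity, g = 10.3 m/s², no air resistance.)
h_max = v₀²/(2g) = 93.98 m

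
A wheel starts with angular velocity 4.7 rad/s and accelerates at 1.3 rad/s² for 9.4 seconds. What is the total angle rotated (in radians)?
θ = ω₀t + ½αt² = 4.7×9.4 + ½×1.3×9.4² = 101.61 rad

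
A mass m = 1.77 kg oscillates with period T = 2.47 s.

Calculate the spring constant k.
T = 2π√(m/k) → k = m(2π/T)² = 1.77×(2π/2.47)² = 11.45 N/m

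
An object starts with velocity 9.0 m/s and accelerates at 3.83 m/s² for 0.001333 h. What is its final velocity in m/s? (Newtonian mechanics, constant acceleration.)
v = v₀ + at (with unit conversion) = 27.38 m/s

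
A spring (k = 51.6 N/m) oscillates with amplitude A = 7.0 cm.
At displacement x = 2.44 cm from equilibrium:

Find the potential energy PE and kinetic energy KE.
E_total = ½kA² = ½×51.6×(0.07)² = 0.1264 J
PE = ½kx² = ½×51.6×(0.0244)² = 0.01536 J
KE = E_total − PE = 0.1111 J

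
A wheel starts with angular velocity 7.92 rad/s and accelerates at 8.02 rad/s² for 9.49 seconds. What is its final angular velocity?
ω = ω₀ + αt = 7.92 + 8.02 × 9.49 = 84.03 rad/s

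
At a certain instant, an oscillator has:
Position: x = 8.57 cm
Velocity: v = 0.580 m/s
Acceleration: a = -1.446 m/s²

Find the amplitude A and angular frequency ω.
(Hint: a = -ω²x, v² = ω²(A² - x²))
a = −ω²x → ω = √(|a|/x) = √(1.446/0.0857) = 4.108 rad/s
v² = ω²(A² − x²) → A = √(x² + v²/ω²) = √(0.0857² + 0.58²/4.108²) = 0.1652 m = 16.52 cm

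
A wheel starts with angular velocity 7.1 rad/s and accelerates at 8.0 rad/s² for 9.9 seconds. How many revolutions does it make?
θ = ω₀t + ½αt² = 7.1×9.9 + ½×8.0×9.9² = 462.33 rad
Revolutions = θ/(2π) = 462.33/(2π) = 73.58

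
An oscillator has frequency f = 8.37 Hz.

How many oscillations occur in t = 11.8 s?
n = f×t = 8.37×11.8 = 98.77 oscillations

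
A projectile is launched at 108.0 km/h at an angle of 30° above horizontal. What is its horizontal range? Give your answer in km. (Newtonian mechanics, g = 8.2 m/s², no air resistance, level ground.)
R = v₀² sin(2θ) / g (with unit conversion) = 0.09505 km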